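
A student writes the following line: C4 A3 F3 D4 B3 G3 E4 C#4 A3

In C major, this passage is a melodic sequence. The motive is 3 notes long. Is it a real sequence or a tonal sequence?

Each cell has the same semitone pattern (-3, -4) — intervals are preserved exactly.
And C#4 lies outside C major, so the sequence is real rather than tonal.

real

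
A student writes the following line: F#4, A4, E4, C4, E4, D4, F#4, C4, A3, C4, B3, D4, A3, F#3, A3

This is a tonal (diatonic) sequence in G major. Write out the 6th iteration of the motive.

Unit = 5 notes; the statements start on F#4, D4, B3, moving down a 3rd each time.
Carrying on: G3 → E3 → C3.
So cell 6 is C3 E3 B2 G2 B2.

C3 E3 B2 G2 B2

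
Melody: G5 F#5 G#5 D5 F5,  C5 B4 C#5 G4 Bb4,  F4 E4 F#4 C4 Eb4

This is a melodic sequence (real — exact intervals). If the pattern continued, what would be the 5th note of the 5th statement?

Grouping in 5s, the 5th note of each cell is F5, Bb4, Eb4.
Carrying that down a 5th forward: Ab3 → Db3.

Db3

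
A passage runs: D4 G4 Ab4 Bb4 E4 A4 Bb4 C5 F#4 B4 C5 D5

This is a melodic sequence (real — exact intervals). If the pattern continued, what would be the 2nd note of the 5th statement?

D#5

The unit is 4 notes. Position-2 pitches of the 3 shown cells: G4, A4, B4.
Extending up a 2nd: C#5 → D#5.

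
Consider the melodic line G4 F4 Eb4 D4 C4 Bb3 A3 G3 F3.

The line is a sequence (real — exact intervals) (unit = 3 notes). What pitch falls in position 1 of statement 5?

The unit is 3 notes. Position-1 pitches of the 3 shown cells: G4, D4, A3.
Extending down a 4th: E3 → B2.

B2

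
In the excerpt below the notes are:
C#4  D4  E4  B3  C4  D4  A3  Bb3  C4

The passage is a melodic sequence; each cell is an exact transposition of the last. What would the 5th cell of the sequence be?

F3 Gb3 Ab3

The 3-note cells begin on C#4, B3, A3 — each down a 2nd from the last.
Carrying on: G3 → F3.
So cell 5 is F3 Gb3 Ab3.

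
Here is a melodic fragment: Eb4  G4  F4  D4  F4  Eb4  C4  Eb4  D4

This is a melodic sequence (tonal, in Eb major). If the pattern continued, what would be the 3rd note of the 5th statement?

Bb3

The unit is 3 notes. Position-3 pitches of the 3 shown cells: F4, Eb4, D4.
Carrying that down a 2nd forward: C4 → Bb3.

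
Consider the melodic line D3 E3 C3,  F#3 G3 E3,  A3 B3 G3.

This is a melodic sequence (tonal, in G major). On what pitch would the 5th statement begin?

E4

The 3-note cells begin on D3, F#3, A3 — each up a 3rd from the last.
Extending the heads up a 3rd: C4 → E4.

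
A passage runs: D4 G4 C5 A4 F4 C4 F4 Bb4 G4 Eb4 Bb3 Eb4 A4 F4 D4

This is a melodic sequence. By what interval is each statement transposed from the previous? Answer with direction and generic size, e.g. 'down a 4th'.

Unit = 5 notes; the statements start on D4, C4, Bb3, moving down a 2nd each time.
From D4 to C4: down a 2nd.

down a 2nd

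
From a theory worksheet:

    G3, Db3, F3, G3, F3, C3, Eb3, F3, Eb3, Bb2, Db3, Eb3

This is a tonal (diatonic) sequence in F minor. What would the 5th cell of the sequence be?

Unit = 4 notes; the statements start on G3, F3, Eb3, moving down a 2nd each time.
Extending down a 2nd: Db3 → C3.
So cell 5 is C3 G2 Bb2 C3.

C3 G2 Bb2 C3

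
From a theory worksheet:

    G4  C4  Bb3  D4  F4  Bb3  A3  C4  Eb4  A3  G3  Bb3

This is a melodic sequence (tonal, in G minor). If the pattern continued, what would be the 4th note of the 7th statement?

Grouping in 4s, the 4th note of each cell is D4, C4, Bb3.
Carrying that down a 2nd forward: A3 → G3 → F3 → Eb3.

Eb3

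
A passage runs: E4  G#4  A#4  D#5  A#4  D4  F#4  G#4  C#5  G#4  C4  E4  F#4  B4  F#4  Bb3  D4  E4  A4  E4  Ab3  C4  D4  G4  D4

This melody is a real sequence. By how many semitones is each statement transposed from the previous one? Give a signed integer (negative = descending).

With a 5-note motive the entries are E4, D4, C4, Bb3, Ab3, each down a 2nd from the previous.
Counting half-steps from E4 to D4: -2.

-2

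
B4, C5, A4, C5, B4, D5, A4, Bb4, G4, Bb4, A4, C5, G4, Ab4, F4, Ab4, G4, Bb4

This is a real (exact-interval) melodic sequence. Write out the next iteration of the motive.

F4 Gb4 Eb4 Gb4 F4 Ab4

Unit = 6 notes; the statements start on B4, A4, G4, moving down a 2nd each time.
From F4 the exact shape gives F4 Gb4 Eb4 Gb4 F4 Ab4.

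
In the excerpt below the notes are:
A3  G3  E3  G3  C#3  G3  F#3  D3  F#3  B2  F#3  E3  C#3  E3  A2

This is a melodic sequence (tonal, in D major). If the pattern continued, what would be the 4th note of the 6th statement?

Grouping in 5s, the 4th note of each cell is G3, F#3, E3.
Extending down a 2nd: D3 → C#3 → B2.

B2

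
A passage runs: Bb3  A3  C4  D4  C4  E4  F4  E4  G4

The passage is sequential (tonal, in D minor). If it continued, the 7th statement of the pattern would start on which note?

G5

Unit = 3 notes; the statements start on Bb3, D4, F4, moving up a 3rd each time.
Extending the heads up a 3rd: A4 → C5 → E5 → G5.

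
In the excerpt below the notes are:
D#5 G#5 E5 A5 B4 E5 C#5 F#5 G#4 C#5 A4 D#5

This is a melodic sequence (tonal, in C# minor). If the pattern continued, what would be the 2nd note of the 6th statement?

D#4

Grouping in 4s, the 2nd note of each cell is G#5, E5, C#5.
Carrying that down a 3rd forward: A4 → F#4 → D#4.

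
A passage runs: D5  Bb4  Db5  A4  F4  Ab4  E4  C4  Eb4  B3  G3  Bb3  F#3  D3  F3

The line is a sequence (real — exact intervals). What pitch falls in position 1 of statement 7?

The unit is 3 notes. Position-1 pitches of the 5 shown cells: D5, A4, E4, B3, F#3.
Carrying that down a 4th forward: C#3 → G#2.

G#2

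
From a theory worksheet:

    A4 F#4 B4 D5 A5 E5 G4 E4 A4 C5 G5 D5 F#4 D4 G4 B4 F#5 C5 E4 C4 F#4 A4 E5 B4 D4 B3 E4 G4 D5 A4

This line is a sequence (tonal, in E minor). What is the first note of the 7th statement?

The 6-note cells begin on A4, G4, F#4, E4, D4 — each down a 2nd from the last.
Continuing: C4 → B3. Statement 7 starts on B3.

B3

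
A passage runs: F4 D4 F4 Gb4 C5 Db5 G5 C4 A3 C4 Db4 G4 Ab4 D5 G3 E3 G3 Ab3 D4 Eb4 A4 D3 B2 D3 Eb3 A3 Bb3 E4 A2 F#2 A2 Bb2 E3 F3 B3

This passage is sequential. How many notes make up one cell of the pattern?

There are 35 notes; a 7-note unit gives 5 cells:
F4 D4 F4 Gb4 C5 Db5 G5 | C4 A3 C4 Db4 G4 Ab4 D5 | G3 E3 G3 Ab3 D4 Eb4 A4 | D3 B2 D3 Eb3 A3 Bb3 E4 | A2 F#2 A2 Bb2 E3 F3 B3
Each cell is the previous one down a 4th — so the unit is 7 notes.

7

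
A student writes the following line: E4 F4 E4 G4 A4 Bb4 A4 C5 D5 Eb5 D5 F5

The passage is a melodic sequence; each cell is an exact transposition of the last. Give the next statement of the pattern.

G5 Ab5 G5 Bb5

The 4-note cells begin on E4, A4, D5 — each up a 4th from the last.
Statement 4 starts on G5 and keeps the same exact contour: G5 Ab5 G5 Bb5.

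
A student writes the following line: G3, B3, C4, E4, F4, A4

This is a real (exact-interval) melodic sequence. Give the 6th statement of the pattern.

Ab5 C6

Taking 2-note groups, the heads are G3, C4, F4: the pattern moves up a 4th.
Extending up a 4th: Bb4 → Eb5 → Ab5.
So cell 6 is Ab5 C6.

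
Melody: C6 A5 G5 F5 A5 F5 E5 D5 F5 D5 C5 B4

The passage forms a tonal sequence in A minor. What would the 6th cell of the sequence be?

With a 4-note motive the entries are C6, A5, F5, each down a 3rd from the previous.
Extending down a 3rd: D5 → B4 → G4.
Statement 6 starts on G4 and keeps the same diatonic contour: G4 E4 D4 C4.

G4 E4 D4 C4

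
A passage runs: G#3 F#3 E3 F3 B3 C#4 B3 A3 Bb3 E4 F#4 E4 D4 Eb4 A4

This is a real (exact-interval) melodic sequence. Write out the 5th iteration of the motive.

Taking 5-note groups, the heads are G#3, C#4, F#4: the pattern moves up a 4th.
Continuing the starts: B4 → E5.
Statement 5 starts on E5 and keeps the same exact contour: E5 D5 C5 Db5 G5.

E5 D5 C5 Db5 G5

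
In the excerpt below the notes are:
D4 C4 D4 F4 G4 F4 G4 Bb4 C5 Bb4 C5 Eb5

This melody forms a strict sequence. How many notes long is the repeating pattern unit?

4

12 notes total. Splitting into 3 groups of 4:
D4 C4 D4 F4 | G4 F4 G4 Bb4 | C5 Bb4 C5 Eb5
Every group is a transposition up a 4th of the one before; no shorter unit works.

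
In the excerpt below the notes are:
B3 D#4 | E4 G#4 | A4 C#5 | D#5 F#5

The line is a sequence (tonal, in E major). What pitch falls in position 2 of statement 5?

B5

The unit is 2 notes. Position-2 pitches of the 4 shown cells: D#4, G#4, C#5, F#5.
One more up a 4th gives B5.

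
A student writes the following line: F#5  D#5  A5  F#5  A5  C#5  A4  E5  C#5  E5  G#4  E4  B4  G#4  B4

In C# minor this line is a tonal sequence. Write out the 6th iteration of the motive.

With a 5-note motive the entries are F#5, C#5, G#4, each down a 4th from the previous.
Continuing the starts: D#4 → A3 → E3.
So cell 6 is E3 C#3 G#3 E3 G#3.

E3 C#3 G#3 E3 G#3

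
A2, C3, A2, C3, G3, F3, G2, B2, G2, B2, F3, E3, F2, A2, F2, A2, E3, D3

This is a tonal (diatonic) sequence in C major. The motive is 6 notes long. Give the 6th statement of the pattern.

C2 E2 C2 E2 B2 A2

With a 6-note motive the entries are A2, G2, F2, each down a 2nd from the previous.
Continuing the starts: E2 → D2 → C2.
From C2 the diatonic shape gives C2 E2 C2 E2 B2 A2.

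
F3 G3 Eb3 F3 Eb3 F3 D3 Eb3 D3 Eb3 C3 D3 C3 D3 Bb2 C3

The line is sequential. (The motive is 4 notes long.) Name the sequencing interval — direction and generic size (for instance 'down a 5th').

down a 2nd

Unit = 4 notes; the statements start on F3, Eb3, D3, C3, moving down a 2nd each time.
From F3 to Eb3: down a 2nd.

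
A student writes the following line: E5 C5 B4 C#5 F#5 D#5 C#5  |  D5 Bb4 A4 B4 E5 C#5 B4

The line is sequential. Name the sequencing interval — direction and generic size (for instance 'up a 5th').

down a 2nd

Unit = 7 notes; the statements start on E5, D5, moving down a 2nd each time.
E5 to D5 is down a 2nd.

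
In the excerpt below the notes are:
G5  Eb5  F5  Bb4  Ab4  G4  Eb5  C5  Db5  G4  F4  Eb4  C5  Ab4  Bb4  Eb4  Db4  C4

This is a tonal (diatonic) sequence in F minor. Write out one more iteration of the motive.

Unit = 6 notes; the statements start on G5, Eb5, C5, moving down a 3rd each time.
So cell 4 is Ab4 F4 G4 C4 Bb3 Ab3.

Ab4 F4 G4 C4 Bb3 Ab3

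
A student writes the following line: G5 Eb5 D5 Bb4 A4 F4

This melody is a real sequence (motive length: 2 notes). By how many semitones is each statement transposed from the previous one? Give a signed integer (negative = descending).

-5

Unit = 2 notes; the statements start on G5, D5, A4, moving down a 4th each time.
G5 to D5 spans -5 semitones.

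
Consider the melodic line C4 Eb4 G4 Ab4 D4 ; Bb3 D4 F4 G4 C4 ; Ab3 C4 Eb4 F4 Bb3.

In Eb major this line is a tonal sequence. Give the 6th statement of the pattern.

Eb3 G3 Bb3 C4 F3

With a 5-note motive the entries are C4, Bb3, Ab3, each down a 2nd from the previous.
Carrying on: G3 → F3 → Eb3.
So cell 6 is Eb3 G3 Bb3 C4 F3.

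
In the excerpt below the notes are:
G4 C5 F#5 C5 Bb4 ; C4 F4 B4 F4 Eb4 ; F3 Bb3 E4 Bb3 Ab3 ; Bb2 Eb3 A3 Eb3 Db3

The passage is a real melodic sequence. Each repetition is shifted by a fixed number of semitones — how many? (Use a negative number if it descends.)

Unit = 5 notes; the statements start on G4, C4, F3, Bb2, moving down a 5th each time.
Counting half-steps from G4 to C4: -7.

-7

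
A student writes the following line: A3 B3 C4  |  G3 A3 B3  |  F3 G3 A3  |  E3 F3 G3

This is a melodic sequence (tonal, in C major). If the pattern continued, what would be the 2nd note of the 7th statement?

With 3-note cells, note 2 of each statement runs B3, A3, G3, F3.
Carrying that down a 2nd forward: E3 → D3 → C3.

C3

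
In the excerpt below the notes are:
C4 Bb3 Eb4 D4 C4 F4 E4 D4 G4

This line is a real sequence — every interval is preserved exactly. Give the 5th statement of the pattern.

The 3-note cells begin on C4, D4, E4 — each up a 2nd from the last.
Continuing the starts: F#4 → G#4.
So cell 5 is G#4 F#4 B4.

G#4 F#4 B4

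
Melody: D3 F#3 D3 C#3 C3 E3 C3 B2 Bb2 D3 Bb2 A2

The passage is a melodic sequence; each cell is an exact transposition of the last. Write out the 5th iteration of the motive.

The 4-note cells begin on D3, C3, Bb2 — each down a 2nd from the last.
Carrying on: Ab2 → Gb2.
Statement 5 starts on Gb2 and keeps the same exact contour: Gb2 Bb2 Gb2 F2.

Gb2 Bb2 Gb2 F2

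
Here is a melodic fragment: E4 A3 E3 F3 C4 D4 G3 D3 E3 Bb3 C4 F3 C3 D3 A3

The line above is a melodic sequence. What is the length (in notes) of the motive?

Try groups of 5 (3 cells in 15 notes):
E4 A3 E3 F3 C4 | D4 G3 D3 E3 Bb3 | C4 F3 C3 D3 A3
That's a consistent down a 2nd shift per cell, and no other grouping gives one.

5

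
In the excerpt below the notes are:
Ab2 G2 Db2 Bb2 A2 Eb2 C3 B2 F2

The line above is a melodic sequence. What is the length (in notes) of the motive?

3

9 notes total. Splitting into 3 groups of 3:
Ab2 G2 Db2 | Bb2 A2 Eb2 | C3 B2 F2
That's a consistent up a 2nd shift per cell, and no other grouping gives one.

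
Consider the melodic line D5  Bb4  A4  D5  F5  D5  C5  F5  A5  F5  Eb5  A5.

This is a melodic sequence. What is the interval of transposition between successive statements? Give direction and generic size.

The 4-note cells begin on D5, F5, A5 — each up a 3rd from the last.
D5 to F5 is up a 3rd.

up a 3rd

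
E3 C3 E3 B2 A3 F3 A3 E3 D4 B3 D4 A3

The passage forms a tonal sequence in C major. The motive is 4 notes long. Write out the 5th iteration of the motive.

C5 A4 C5 G4

The 4-note cells begin on E3, A3, D4 — each up a 4th from the last.
Continuing the starts: G4 → C5.
So cell 5 is C5 A4 C5 G4.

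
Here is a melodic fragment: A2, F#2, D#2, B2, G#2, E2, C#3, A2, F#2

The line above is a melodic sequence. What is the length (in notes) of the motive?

Try groups of 3 (3 cells in 9 notes):
A2 F#2 D#2 | B2 G#2 E2 | C#3 A2 F#2
That's a consistent up a 2nd shift per cell, and no other grouping gives one.

3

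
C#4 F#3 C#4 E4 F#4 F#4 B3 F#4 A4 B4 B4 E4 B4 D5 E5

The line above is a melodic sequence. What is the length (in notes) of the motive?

There are 15 notes; a 5-note unit gives 3 cells:
C#4 F#3 C#4 E4 F#4 | F#4 B3 F#4 A4 B4 | B4 E4 B4 D5 E5
That's a consistent up a 4th shift per cell, and no other grouping gives one.

5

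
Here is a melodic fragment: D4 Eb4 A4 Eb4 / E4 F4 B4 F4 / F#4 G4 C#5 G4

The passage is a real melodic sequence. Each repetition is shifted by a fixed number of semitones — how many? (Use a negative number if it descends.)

2

The 4-note cells begin on D4, E4, F#4 — each up a 2nd from the last.
D4→E4 is 64 − 62 = 2 semitones.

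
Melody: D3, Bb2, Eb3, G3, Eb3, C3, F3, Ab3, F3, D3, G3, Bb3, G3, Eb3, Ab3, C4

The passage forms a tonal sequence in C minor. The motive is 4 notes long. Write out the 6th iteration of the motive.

Bb3 G3 C4 Eb4

With a 4-note motive the entries are D3, Eb3, F3, G3, each up a 2nd from the previous.
Carrying on: Ab3 → Bb3.
From Bb3 the diatonic shape gives Bb3 G3 C4 Eb4.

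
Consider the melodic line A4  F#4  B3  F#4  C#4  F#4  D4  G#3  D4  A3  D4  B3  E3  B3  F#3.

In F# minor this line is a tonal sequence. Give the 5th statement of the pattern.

Taking 5-note groups, the heads are A4, F#4, D4: the pattern moves down a 3rd.
Continuing the starts: B3 → G#3.
From G#3 the diatonic shape gives G#3 E3 A2 E3 B2.

G#3 E3 A2 E3 B2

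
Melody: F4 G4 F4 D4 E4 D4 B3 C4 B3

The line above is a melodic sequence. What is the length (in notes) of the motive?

3

9 notes total. Splitting into 3 groups of 3:
F4 G4 F4 | D4 E4 D4 | B3 C4 B3
Each cell is the previous one down a 3rd — so the unit is 3 notes.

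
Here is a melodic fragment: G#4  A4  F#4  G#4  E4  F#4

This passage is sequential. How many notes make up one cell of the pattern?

Try groups of 2 (3 cells in 6 notes):
G#4 A4 | F#4 G#4 | E4 F#4
Each cell is the previous one down a 2nd — so the unit is 2 notes.

2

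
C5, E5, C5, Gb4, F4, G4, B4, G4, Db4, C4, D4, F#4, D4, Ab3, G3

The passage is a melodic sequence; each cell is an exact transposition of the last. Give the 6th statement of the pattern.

The 5-note cells begin on C5, G4, D4 — each down a 4th from the last.
Carrying on: A3 → E3 → B2.
From B2 the exact shape gives B2 D#3 B2 F2 E2.

B2 D#3 B2 F2 E2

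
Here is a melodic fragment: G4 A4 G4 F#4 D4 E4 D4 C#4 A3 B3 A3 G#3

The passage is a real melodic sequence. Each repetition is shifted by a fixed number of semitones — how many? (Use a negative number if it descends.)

Unit = 4 notes; the statements start on G4, D4, A3, moving down a 4th each time.
G4 to D4 spans -5 semitones.

-5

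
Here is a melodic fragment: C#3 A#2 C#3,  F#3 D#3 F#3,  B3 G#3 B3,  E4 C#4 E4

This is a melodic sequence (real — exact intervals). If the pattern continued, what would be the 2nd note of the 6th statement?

The unit is 3 notes. Position-2 pitches of the 4 shown cells: A#2, D#3, G#3, C#4.
Carrying that up a 4th forward: F#4 → B4.

B4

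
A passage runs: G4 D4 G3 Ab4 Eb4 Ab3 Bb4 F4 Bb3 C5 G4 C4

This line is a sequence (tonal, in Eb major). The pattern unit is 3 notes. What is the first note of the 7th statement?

The 3-note cells begin on G4, Ab4, Bb4, C5 — each up a 2nd from the last.
Extending the heads up a 2nd: D5 → Eb5 → F5.

F5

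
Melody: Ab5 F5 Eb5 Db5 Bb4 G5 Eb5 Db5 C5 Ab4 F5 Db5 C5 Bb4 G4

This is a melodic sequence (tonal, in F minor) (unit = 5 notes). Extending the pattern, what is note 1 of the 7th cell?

Bb4

With 5-note cells, note 1 of each statement runs Ab5, G5, F5.
Carrying that down a 2nd forward: Eb5 → Db5 → C5 → Bb4.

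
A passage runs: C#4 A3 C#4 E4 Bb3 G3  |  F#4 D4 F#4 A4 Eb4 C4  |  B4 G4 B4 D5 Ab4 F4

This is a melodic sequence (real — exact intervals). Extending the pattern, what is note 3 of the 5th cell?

The unit is 6 notes. Position-3 pitches of the 3 shown cells: C#4, F#4, B4.
Carrying that up a 4th forward: E5 → A5.

A5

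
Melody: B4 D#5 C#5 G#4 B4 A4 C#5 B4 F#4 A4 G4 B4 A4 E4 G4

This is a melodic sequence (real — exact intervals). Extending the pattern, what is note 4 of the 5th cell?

C4

Grouping in 5s, the 4th note of each cell is G#4, F#4, E4.
Each moves down a 2nd. Continuing: D4 → C4.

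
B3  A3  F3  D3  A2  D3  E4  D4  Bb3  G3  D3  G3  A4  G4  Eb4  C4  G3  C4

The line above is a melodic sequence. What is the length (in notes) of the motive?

18 notes total. Splitting into 3 groups of 6:
B3 A3 F3 D3 A2 D3 | E4 D4 Bb3 G3 D3 G3 | A4 G4 Eb4 C4 G3 C4
Each cell is the previous one up a 4th — so the unit is 6 notes.

6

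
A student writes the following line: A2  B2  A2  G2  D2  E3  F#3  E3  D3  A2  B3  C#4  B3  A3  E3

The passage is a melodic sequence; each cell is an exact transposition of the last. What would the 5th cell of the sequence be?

C#5 D#5 C#5 B4 F#4

With a 5-note motive the entries are A2, E3, B3, each up a 5th from the previous.
Continuing the starts: F#4 → C#5.
From C#5 the exact shape gives C#5 D#5 C#5 B4 F#4.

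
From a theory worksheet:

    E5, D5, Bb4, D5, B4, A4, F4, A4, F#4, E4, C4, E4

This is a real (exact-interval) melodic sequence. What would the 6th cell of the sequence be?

D#3 C#3 A2 C#3

Taking 4-note groups, the heads are E5, B4, F#4: the pattern moves down a 4th.
Extending down a 4th: C#4 → G#3 → D#3.
From D#3 the exact shape gives D#3 C#3 A2 C#3.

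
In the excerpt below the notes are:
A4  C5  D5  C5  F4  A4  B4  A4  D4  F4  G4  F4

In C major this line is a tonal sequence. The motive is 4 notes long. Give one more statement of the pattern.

B3 D4 E4 D4

The 4-note cells begin on A4, F4, D4 — each down a 3rd from the last.
Statement 4 starts on B3 and keeps the same diatonic contour: B3 D4 E4 D4.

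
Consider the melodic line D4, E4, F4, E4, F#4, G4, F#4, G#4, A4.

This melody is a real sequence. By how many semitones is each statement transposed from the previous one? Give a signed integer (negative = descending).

With a 3-note motive the entries are D4, E4, F#4, each up a 2nd from the previous.
D4 to E4 spans +2 semitones.

2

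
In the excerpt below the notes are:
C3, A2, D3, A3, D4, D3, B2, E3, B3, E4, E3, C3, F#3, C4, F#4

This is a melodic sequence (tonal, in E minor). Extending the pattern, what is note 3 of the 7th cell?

With 5-note cells, note 3 of each statement runs D3, E3, F#3.
Carrying that up a 2nd forward: G3 → A3 → B3 → C4.

C4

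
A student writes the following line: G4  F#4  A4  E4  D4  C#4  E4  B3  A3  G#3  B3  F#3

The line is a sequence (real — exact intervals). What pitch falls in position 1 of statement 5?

The unit is 4 notes. Position-1 pitches of the 3 shown cells: G4, D4, A3.
Carrying that down a 4th forward: E3 → B2.

B2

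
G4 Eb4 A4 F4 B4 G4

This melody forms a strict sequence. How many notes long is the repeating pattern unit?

2

Try groups of 2 (3 cells in 6 notes):
G4 Eb4 | A4 F4 | B4 G4
That's a consistent up a 2nd shift per cell, and no other grouping gives one.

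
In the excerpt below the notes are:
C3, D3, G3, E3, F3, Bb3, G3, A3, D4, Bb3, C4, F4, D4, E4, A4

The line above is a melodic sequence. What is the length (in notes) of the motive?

15 notes total. Splitting into 5 groups of 3:
C3 D3 G3 | E3 F3 Bb3 | G3 A3 D4 | Bb3 C4 F4 | D4 E4 A4
Every group is a transposition up a 3rd of the one before; no shorter unit works.

3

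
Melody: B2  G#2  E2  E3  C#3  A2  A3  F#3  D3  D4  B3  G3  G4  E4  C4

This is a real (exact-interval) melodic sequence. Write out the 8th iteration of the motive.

With a 3-note motive the entries are B2, E3, A3, D4, G4, each up a 4th from the previous.
Carrying on: C5 → F5 → Bb5.
So cell 8 is Bb5 G5 Eb5.

Bb5 G5 Eb5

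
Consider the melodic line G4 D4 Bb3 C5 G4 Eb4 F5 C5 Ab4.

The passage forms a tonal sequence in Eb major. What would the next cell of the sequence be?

Unit = 3 notes; the statements start on G4, C5, F5, moving up a 4th each time.
So cell 4 is Bb5 F5 D5.

Bb5 F5 D5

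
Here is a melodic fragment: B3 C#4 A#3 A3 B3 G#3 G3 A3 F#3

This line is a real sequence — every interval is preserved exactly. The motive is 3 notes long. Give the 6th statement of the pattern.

Db3 Eb3 C3

Unit = 3 notes; the statements start on B3, A3, G3, moving down a 2nd each time.
Carrying on: F3 → Eb3 → Db3.
From Db3 the exact shape gives Db3 Eb3 C3.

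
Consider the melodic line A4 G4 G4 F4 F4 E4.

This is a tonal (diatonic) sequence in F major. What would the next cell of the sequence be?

With a 2-note motive the entries are A4, G4, F4, each down a 2nd from the previous.
From E4 the diatonic shape gives E4 D4.

E4 D4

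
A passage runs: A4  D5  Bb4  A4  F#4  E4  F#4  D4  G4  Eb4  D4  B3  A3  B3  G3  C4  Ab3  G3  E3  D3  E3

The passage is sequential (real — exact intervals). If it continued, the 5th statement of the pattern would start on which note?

Unit = 7 notes; the statements start on A4, D4, G3, moving down a 5th each time.
Continuing: C3 → F2. Statement 5 starts on F2.

F2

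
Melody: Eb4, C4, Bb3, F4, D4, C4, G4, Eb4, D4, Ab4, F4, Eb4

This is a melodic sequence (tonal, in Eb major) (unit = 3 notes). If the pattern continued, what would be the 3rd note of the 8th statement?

Bb4

With 3-note cells, note 3 of each statement runs Bb3, C4, D4, Eb4.
Carrying that up a 2nd forward: F4 → G4 → Ab4 → Bb4.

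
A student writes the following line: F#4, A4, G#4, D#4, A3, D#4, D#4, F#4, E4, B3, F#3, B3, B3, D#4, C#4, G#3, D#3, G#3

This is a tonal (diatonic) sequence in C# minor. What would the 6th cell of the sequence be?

C#3 E3 D#3 A2 E2 A2

Taking 6-note groups, the heads are F#4, D#4, B3: the pattern moves down a 3rd.
Carrying on: G#3 → E3 → C#3.
From C#3 the diatonic shape gives C#3 E3 D#3 A2 E2 A2.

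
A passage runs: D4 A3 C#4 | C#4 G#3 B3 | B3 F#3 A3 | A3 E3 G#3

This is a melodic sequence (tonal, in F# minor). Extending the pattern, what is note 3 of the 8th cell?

C#3

Grouping in 3s, the 3rd note of each cell is C#4, B3, A3, G#3.
Extending down a 2nd: F#3 → E3 → D3 → C#3.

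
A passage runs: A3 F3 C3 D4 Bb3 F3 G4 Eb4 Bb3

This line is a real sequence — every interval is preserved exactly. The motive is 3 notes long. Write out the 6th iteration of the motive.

Taking 3-note groups, the heads are A3, D4, G4: the pattern moves up a 4th.
Extending up a 4th: C5 → F5 → Bb5.
From Bb5 the exact shape gives Bb5 Gb5 Db5.

Bb5 Gb5 Db5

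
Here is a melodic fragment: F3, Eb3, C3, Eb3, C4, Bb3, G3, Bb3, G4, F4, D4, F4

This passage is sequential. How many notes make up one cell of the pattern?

Try groups of 4 (3 cells in 12 notes):
F3 Eb3 C3 Eb3 | C4 Bb3 G3 Bb3 | G4 F4 D4 F4
Each cell is the previous one up a 5th — so the unit is 4 notes.

4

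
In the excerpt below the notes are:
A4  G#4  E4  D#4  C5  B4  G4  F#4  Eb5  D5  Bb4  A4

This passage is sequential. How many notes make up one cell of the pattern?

12 notes total. Splitting into 3 groups of 4:
A4 G#4 E4 D#4 | C5 B4 G4 F#4 | Eb5 D5 Bb4 A4
That's a consistent up a 3rd shift per cell, and no other grouping gives one.

4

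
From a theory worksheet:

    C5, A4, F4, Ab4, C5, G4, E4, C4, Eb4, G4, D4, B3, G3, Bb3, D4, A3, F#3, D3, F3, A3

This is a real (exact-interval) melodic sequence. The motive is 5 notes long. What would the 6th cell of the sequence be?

B2 G#2 E2 G2 B2

Taking 5-note groups, the heads are C5, G4, D4, A3: the pattern moves down a 4th.
Extending down a 4th: E3 → B2.
So cell 6 is B2 G#2 E2 G2 B2.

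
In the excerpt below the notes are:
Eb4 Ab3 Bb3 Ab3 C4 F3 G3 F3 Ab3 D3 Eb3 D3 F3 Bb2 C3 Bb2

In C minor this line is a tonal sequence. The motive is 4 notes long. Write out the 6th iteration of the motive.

Bb2 Eb2 F2 Eb2

Taking 4-note groups, the heads are Eb4, C4, Ab3, F3: the pattern moves down a 3rd.
Carrying on: D3 → Bb2.
So cell 6 is Bb2 Eb2 F2 Eb2.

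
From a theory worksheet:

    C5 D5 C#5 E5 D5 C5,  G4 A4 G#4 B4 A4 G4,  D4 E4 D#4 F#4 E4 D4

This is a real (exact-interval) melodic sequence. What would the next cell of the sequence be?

The 6-note cells begin on C5, G4, D4 — each down a 4th from the last.
From A3 the exact shape gives A3 B3 A#3 C#4 B3 A3.

A3 B3 A#3 C#4 B3 A3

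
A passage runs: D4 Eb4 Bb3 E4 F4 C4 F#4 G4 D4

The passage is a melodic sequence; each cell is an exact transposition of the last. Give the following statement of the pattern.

The 3-note cells begin on D4, E4, F#4 — each up a 2nd from the last.
Statement 4 starts on G#4 and keeps the same exact contour: G#4 A4 E4.

G#4 A4 E4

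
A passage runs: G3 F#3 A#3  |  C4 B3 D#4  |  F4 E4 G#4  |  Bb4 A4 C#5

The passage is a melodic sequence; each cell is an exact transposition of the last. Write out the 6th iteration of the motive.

Taking 3-note groups, the heads are G3, C4, F4, Bb4: the pattern moves up a 4th.
Carrying on: Eb5 → Ab5.
From Ab5 the exact shape gives Ab5 G5 B5.

Ab5 G5 B5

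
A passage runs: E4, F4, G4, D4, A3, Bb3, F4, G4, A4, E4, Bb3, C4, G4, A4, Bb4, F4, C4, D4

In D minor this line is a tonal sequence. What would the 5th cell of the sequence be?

Bb4 C5 D5 A4 E4 F4

Unit = 6 notes; the statements start on E4, F4, G4, moving up a 2nd each time.
Extending up a 2nd: A4 → Bb4.
Statement 5 starts on Bb4 and keeps the same diatonic contour: Bb4 C5 D5 A4 E4 F4.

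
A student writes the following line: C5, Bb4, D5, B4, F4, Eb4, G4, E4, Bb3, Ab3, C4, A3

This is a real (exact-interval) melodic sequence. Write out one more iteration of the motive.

Eb3 Db3 F3 D3

Taking 4-note groups, the heads are C5, F4, Bb3: the pattern moves down a 5th.
So cell 4 is Eb3 Db3 F3 D3.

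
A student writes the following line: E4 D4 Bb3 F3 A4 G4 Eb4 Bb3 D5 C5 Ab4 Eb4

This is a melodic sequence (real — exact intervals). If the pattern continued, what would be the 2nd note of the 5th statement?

Grouping in 4s, the 2nd note of each cell is D4, G4, C5.
Carrying that up a 4th forward: F5 → Bb5.

Bb5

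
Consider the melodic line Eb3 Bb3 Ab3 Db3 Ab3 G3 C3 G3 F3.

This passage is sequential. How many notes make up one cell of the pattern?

9 notes total. Splitting into 3 groups of 3:
Eb3 Bb3 Ab3 | Db3 Ab3 G3 | C3 G3 F3
Each cell is the previous one down a 2nd — so the unit is 3 notes.

3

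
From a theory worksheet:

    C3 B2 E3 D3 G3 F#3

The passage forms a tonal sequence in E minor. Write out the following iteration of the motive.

With a 2-note motive the entries are C3, E3, G3, each up a 3rd from the previous.
From B3 the diatonic shape gives B3 A3.

B3 A3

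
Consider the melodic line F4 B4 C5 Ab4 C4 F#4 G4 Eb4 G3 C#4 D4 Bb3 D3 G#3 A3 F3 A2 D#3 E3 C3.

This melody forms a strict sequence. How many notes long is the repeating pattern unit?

4

Try groups of 4 (5 cells in 20 notes):
F4 B4 C5 Ab4 | C4 F#4 G4 Eb4 | G3 C#4 D4 Bb3 | D3 G#3 A3 F3 | A2 D#3 E3 C3
That's a consistent down a 4th shift per cell, and no other grouping gives one.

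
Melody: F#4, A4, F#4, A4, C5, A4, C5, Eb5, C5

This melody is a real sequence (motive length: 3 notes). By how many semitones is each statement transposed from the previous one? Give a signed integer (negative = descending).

Taking 3-note groups, the heads are F#4, A4, C5: the pattern moves up a 3rd.
Counting half-steps from F#4 to A4: 3.

3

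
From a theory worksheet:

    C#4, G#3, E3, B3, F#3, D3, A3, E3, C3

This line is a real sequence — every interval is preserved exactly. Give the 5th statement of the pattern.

F3 C3 Ab2

The 3-note cells begin on C#4, B3, A3 — each down a 2nd from the last.
Continuing the starts: G3 → F3.
Statement 5 starts on F3 and keeps the same exact contour: F3 C3 Ab2.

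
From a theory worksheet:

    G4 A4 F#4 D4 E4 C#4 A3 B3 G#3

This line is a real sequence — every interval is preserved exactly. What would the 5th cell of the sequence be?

Taking 3-note groups, the heads are G4, D4, A3: the pattern moves down a 4th.
Continuing the starts: E3 → B2.
Statement 5 starts on B2 and keeps the same exact contour: B2 C#3 A#2.

B2 C#3 A#2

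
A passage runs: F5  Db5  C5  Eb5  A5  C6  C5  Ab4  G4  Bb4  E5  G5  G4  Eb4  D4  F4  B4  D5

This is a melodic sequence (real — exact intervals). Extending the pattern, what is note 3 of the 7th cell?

With 6-note cells, note 3 of each statement runs C5, G4, D4.
Each moves down a 4th. Continuing: A3 → E3 → B2 → F#2.

F#2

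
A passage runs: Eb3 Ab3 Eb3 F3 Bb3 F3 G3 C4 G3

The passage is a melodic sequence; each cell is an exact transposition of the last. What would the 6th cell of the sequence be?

With a 3-note motive the entries are Eb3, F3, G3, each up a 2nd from the previous.
Extending up a 2nd: A3 → B3 → C#4.
From C#4 the exact shape gives C#4 F#4 C#4.

C#4 F#4 C#4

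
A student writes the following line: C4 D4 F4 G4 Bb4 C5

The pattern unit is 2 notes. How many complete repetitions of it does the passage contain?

3

6 notes in groups of 2 gives 6/2 = 3 statements.
Starts: C4, F4, Bb4 — each up a 4th.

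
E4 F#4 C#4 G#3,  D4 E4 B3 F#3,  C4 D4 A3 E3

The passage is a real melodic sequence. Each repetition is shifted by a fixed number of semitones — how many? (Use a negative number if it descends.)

The 4-note cells begin on E4, D4, C4 — each down a 2nd from the last.
Counting half-steps from E4 to D4: -2.

-2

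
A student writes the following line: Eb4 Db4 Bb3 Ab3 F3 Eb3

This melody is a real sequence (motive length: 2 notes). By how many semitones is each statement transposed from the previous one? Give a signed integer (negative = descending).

-5

With a 2-note motive the entries are Eb4, Bb3, F3, each down a 4th from the previous.
Eb4 to Bb3 spans -5 semitones.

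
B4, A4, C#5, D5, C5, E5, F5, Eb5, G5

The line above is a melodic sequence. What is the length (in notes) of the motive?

3

Try groups of 3 (3 cells in 9 notes):
B4 A4 C#5 | D5 C5 E5 | F5 Eb5 G5
That's a consistent up a 3rd shift per cell, and no other grouping gives one.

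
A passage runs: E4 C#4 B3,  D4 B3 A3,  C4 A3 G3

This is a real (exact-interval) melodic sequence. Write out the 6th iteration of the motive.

Gb3 Eb3 Db3

With a 3-note motive the entries are E4, D4, C4, each down a 2nd from the previous.
Carrying on: Bb3 → Ab3 → Gb3.
From Gb3 the exact shape gives Gb3 Eb3 Db3.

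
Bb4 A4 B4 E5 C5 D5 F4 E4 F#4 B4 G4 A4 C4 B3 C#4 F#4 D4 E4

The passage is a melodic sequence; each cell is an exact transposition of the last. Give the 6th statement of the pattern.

A2 G#2 A#2 D#3 B2 C#3

With a 6-note motive the entries are Bb4, F4, C4, each down a 4th from the previous.
Continuing the starts: G3 → D3 → A2.
Statement 6 starts on A2 and keeps the same exact contour: A2 G#2 A#2 D#3 B2 C#3.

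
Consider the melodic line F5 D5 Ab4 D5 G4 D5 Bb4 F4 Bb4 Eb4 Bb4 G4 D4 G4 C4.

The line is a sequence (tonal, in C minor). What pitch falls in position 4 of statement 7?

With 5-note cells, note 4 of each statement runs D5, Bb4, G4.
Each moves down a 3rd. Continuing: Eb4 → C4 → Ab3 → F3.

F3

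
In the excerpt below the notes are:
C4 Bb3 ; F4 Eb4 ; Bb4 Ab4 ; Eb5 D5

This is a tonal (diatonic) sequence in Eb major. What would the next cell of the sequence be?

Ab5 G5

Taking 2-note groups, the heads are C4, F4, Bb4, Eb5: the pattern moves up a 4th.
From Ab5 the diatonic shape gives Ab5 G5.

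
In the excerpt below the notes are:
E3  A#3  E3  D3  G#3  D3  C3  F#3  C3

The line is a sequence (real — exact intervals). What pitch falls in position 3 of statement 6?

With 3-note cells, note 3 of each statement runs E3, D3, C3.
Carrying that down a 2nd forward: Bb2 → Ab2 → Gb2.

Gb2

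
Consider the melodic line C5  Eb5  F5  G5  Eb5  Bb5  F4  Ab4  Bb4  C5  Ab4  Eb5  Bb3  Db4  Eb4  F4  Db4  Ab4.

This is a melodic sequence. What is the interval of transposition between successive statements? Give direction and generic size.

Unit = 6 notes; the statements start on C5, F4, Bb3, moving down a 5th each time.
From C5 to F4: down a 5th.

down a 5th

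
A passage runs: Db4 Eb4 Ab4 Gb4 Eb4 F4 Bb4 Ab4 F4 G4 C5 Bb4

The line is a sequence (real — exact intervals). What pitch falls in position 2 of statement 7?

With 4-note cells, note 2 of each statement runs Eb4, F4, G4.
Extending up a 2nd: A4 → B4 → C#5 → D#5.

D#5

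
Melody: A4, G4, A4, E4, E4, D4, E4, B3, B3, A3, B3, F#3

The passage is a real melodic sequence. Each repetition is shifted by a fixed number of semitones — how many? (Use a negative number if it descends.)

Taking 4-note groups, the heads are A4, E4, B3: the pattern moves down a 4th.
A4 to E4 spans -5 semitones.

-5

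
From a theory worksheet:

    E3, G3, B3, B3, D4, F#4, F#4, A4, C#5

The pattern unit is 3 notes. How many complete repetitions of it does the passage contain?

3

9 notes in groups of 3 gives 9/3 = 3 statements.
Starts: E3, B3, F#4 — each up a 5th.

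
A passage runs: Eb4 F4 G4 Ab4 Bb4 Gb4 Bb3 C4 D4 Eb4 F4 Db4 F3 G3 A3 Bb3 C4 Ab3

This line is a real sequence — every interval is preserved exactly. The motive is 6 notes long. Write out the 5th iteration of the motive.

Taking 6-note groups, the heads are Eb4, Bb3, F3: the pattern moves down a 4th.
Extending down a 4th: C3 → G2.
From G2 the exact shape gives G2 A2 B2 C3 D3 Bb2.

G2 A2 B2 C3 D3 Bb2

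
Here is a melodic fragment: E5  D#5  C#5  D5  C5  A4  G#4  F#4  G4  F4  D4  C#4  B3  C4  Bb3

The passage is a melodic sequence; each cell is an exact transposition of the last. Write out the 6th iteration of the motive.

F2 E2 D2 Eb2 Db2

With a 5-note motive the entries are E5, A4, D4, each down a 5th from the previous.
Extending down a 5th: G3 → C3 → F2.
So cell 6 is F2 E2 D2 Eb2 Db2.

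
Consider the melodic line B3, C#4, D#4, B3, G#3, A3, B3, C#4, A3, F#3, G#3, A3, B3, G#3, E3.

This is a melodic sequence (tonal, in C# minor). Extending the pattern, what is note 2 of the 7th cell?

D#3

The unit is 5 notes. Position-2 pitches of the 3 shown cells: C#4, B3, A3.
Extending down a 2nd: G#3 → F#3 → E3 → D#3.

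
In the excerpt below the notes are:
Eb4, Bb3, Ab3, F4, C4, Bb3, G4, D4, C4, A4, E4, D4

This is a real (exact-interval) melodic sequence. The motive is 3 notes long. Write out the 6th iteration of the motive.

C#5 G#4 F#4

Unit = 3 notes; the statements start on Eb4, F4, G4, A4, moving up a 2nd each time.
Carrying on: B4 → C#5.
So cell 6 is C#5 G#4 F#4.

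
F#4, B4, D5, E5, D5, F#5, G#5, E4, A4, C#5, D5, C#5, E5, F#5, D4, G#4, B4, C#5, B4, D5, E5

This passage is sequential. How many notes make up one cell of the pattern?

Try groups of 7 (3 cells in 21 notes):
F#4 B4 D5 E5 D5 F#5 G#5 | E4 A4 C#5 D5 C#5 E5 F#5 | D4 G#4 B4 C#5 B4 D5 E5
Each cell is the previous one down a 2nd — so the unit is 7 notes.

7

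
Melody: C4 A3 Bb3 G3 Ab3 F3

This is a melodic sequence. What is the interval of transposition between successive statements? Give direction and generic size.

down a 2nd

Taking 2-note groups, the heads are C4, Bb3, Ab3: the pattern moves down a 2nd.
From C4 to Bb3: down a 2nd.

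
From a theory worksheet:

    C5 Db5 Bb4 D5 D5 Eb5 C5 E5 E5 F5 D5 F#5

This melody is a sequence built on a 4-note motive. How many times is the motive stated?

3

12 notes in groups of 4 gives 12/4 = 3 statements.
Starts: C5, D5, E5 — each up a 2nd.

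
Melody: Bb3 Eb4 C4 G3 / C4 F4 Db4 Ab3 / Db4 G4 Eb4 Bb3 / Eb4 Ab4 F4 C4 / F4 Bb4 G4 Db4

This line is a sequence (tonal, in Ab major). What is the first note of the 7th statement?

Unit = 4 notes; the statements start on Bb3, C4, Db4, Eb4, F4, moving up a 2nd each time.
Extending the heads up a 2nd: G4 → Ab4.

Ab4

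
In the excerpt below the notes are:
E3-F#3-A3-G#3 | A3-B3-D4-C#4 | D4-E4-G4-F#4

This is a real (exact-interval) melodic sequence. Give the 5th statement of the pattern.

Unit = 4 notes; the statements start on E3, A3, D4, moving up a 4th each time.
Carrying on: G4 → C5.
Statement 5 starts on C5 and keeps the same exact contour: C5 D5 F5 E5.

C5 D5 F5 E5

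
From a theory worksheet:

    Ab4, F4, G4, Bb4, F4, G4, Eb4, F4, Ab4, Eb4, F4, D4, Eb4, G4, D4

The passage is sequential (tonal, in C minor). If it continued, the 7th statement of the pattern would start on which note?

Bb3

Unit = 5 notes; the statements start on Ab4, G4, F4, moving down a 2nd each time.
Continuing: Eb4 → D4 → C4 → Bb3. Statement 7 starts on Bb3.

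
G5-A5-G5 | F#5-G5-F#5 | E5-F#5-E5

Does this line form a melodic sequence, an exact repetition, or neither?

sequence

Each 3-note cell is the previous one transposed down a 2nd.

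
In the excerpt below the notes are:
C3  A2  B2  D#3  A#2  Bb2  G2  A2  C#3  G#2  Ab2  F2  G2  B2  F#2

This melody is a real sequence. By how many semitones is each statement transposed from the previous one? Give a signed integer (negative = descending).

-2

Unit = 5 notes; the statements start on C3, Bb2, Ab2, moving down a 2nd each time.
C3 to Bb2 spans -2 semitones.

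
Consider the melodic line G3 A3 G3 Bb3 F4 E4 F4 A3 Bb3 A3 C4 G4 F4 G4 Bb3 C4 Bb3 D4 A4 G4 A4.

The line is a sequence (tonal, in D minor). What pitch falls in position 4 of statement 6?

The unit is 7 notes. Position-4 pitches of the 3 shown cells: Bb3, C4, D4.
Carrying that up a 2nd forward: E4 → F4 → G4.

G4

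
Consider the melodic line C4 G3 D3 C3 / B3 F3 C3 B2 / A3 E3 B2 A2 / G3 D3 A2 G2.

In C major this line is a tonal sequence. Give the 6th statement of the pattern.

With a 4-note motive the entries are C4, B3, A3, G3, each down a 2nd from the previous.
Continuing the starts: F3 → E3.
So cell 6 is E3 B2 F2 E2.

E3 B2 F2 E2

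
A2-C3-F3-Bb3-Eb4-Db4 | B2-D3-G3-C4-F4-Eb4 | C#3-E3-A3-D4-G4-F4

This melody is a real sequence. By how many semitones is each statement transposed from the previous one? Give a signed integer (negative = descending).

2

Unit = 6 notes; the statements start on A2, B2, C#3, moving up a 2nd each time.
A2 to B2 spans +2 semitones.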